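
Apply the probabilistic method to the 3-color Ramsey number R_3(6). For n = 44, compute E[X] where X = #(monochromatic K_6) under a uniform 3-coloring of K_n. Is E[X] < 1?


E[X] = C(44, 6) · 3^{1 − 15} = 7059052 · 3^{−14} = 7059052/4782969.
As a reduced fraction: E[X] = 7059052/4782969 ≈ 1.476.
Is E[X] < 1? NO.
Since E[X] ≥ 1, the first-moment bound is inconclusive at n = 44; it does NOT by itself certify R_3(6) > 44.

E[X] = 7059052/4782969 ≈ 1.476; E[X] ≥ 1; first-moment method inconclusive here.


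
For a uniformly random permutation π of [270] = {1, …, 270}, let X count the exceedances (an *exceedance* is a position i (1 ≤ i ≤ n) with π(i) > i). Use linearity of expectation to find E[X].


Write X = Σ_{i=1}^{270} X_i, where X_i = 1_{π(i) > i}.
For each fixed i, π(i) is uniform over {1, …, 270} (marginal of a uniform permutation), so P[π(i) > i] = (n − i)/n. Summing: Σ_{i=1}^{270} (n − i)/n = (0 + 1 + … + 269)/270 = 270(270 − 1)/(2·270) = (270 − 1)/2.
Hence E[X] = Σ_{i=1}^{270} (270 − i)/270 = 269/2 ≈ 134.500.

E[X] = 269/2 = 134.500.


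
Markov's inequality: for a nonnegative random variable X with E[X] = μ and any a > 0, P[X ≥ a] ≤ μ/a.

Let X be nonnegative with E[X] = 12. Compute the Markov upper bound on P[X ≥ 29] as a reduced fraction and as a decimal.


μ = E[X] = 12, a = 29.
Markov: P[X ≥ 29] ≤ μ/a = (12)/29 = 12/29.
Numerically: ≈ 0.414.
(Since a = 29 > μ = 12.000, the bound 12/29 is < 1 and informative.)

P[X ≥ 29] ≤ 12/29 ≈ 0.414.


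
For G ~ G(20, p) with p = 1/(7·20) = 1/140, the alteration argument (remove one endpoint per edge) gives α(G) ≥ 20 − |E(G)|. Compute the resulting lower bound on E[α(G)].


E[|E(G)|] = C(20, 2)·p = 190 · (1/140) = 19/14.
E[α(G)] ≥ n − E[|E(G)|] = 20 − 19/14 = 261/14.
Numerically: ≈ 18.64286.
(This is only a lower bound; the true E[α(G)] may be larger.)

E[α(G)] ≥ 261/14 ≈ 18.64286.


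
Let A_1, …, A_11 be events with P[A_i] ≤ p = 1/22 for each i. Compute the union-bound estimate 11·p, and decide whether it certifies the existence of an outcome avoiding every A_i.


Union bound: P[∪_{i=1}^{11} A_i] ≤ Σ_i P[A_i] ≤ 11·p = 11·(1/22) = 1/2.
Numerically: 1/2 ≈ 0.50000.
Is 1/2 < 1? YES.
Since P[∪ A_i] ≤ 1/2 < 1, the complement has P[∩ A_i^c] ≥ 1 − 1/2 = 1/2 > 0, so some outcome avoids every A_i.

11·p = 1/2 ≈ 0.50000; existence CERTIFIED by the union bound.


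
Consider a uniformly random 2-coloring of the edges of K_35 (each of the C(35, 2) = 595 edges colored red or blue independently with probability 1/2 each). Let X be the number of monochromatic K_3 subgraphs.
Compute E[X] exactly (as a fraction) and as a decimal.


Let X = Σ_S X_S over the C(35, 3) = 6545 subsets S of size 3, where X_S = 1 if the K_3 on S is monochromatic.
For a fixed S, the K_3 on S has C(3, 2) = 3 edges. P[all 3 edges red] = (1/2)^3, and likewise for blue, so P[monochromatic] = 2·(1/2)^3 = 2^{1 − 3} = 1/4.
By linearity of expectation: E[X] = C(35, 3) · 2^{1 − 3} = 6545 · 1/4 = 6545/4.
Numerically: E[X] ≈ 1636.250000.

E[X] = C(35,3)·2^(1−C(3,2)) = 6545/4 ≈ 1636.250000.


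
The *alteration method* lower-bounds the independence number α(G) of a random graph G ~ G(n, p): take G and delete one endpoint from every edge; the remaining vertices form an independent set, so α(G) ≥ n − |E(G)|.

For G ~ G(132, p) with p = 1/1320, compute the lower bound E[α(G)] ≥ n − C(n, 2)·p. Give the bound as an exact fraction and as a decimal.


E[|E(G)|] = C(132, 2)·p = 8646 · (1/1320) = 131/20.
E[α(G)] ≥ n − E[|E(G)|] = 132 − 131/20 = 2509/20.
Numerically: ≈ 125.450000.
(This is only a lower bound; the true E[α(G)] may be larger.)

E[α(G)] ≥ 2509/20 ≈ 125.450000.


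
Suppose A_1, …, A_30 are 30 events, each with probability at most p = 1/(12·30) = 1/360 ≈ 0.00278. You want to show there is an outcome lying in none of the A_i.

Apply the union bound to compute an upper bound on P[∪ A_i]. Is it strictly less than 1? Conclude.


Union bound: P[∪_{i=1}^{30} A_i] ≤ Σ_i P[A_i] ≤ 30·p = 30·(1/360) = 1/12.
Numerically: 1/12 ≈ 0.08333.
Is 1/12 < 1? YES.
Since P[∪ A_i] ≤ 1/12 < 1, the complement has P[∩ A_i^c] ≥ 1 − 1/12 = 11/12 > 0, so some outcome avoids every A_i.

30·p = 1/12 ≈ 0.08333; existence CERTIFIED by the union bound.


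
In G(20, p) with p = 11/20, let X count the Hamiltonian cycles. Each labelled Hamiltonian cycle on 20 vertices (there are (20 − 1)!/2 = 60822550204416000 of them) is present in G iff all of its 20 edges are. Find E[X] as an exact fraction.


K_20 has (20 − 1)!/2 = 60822550204416000 labelled Hamiltonian cycles.
For each such Hamiltonian cycle H, let X_H = 1 if all 20 edges of H are present in G. Then P[X_H = 1] = p^{20} = (11/20)^{20} = 672749994932560009201/104857600000000000000000000.
By linearity: E[X] = Σ_H E[X_H] = 60822550204416000 · p^{20} = 60822550204416000 · 672749994932560009201/104857600000000000000000000 = 9989836509230039246035759128621/25600000000000000000.
Numerically: E[X] ≈ 3.9e+11.

E[X] = 60822550204416000 · (11/20)^{20} = 9989836509230039246035759128621/25600000000000000000 ≈ 3.9e+11.


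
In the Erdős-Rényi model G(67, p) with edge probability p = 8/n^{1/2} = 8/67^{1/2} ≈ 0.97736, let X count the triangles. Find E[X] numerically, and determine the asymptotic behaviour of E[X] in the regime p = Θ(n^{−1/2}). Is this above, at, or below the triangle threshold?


Number of potential triangles: C(67, 3) = 47905.
Each occurs with probability p³ ≈ (0.97736)³ ≈ 9.3359337e-01.
By linearity: E[X] = C(67, 3)·p³ ≈ 47905 · 9.3359337e-01 ≈ 44723.79019.
Since α = 1/2 < 1, p = c/n^{1/2} ≫ 1/n is above the triangle threshold p ~ 1/n. Asymptotically E[X] ~ (c³/6)·n^{3(1−α)} = (8³/6)·n^{1.5} → ∞; triangles are abundant w.h.p.

E[X] ≈ 44723.79019; in regime p = Θ(1/n^{1/2}) E[X] diverges (above the triangle threshold p ~ 1/n).


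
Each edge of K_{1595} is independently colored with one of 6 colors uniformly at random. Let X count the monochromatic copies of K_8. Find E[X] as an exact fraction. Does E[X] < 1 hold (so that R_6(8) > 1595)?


E[X] = C(1595, 8) · 6^{1 − 28} = 1020772636343363633895 · 6^{−27} = 1020772636343363633895/1023490369077469249536.
As a reduced fraction: E[X] = 113419181815929292655/113721152119718805504 ≈ 0.997.
Is E[X] < 1? YES.
Since E[X] < 1, there exists a 6-coloring of K_{1595} with no monochromatic K_8; hence R_6(8) > 1595.

E[X] = 113419181815929292655/113721152119718805504 ≈ 0.997; E[X] < 1, so R_6(8) > 1595.


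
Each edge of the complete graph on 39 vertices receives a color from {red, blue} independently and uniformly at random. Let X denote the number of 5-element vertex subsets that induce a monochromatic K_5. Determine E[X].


Let X = Σ_S X_S over the C(39, 5) = 575757 subsets S of size 5, where X_S = 1 if the K_5 on S is monochromatic.
For a fixed S, the K_5 on S has C(5, 2) = 10 edges. P[all 10 edges red] = (1/2)^10, and likewise for blue, so P[monochromatic] = 2·(1/2)^10 = 2^{1 − 10} = 1/512.
By linearity of expectation: E[X] = C(39, 5) · 2^{1 − 10} = 575757 · 1/512 = 575757/512.
Numerically: E[X] ≈ 1124.5254.

E[X] = C(39,5)·2^(1−C(5,2)) = 575757/512 ≈ 1124.5254.


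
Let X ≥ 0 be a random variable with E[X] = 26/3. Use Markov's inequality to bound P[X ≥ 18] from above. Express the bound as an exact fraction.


μ = E[X] = 26/3, a = 18.
Markov: P[X ≥ 18] ≤ μ/a = (26/3)/18 = 13/27.
Numerically: ≈ 0.4815.
(Since a = 18 > μ = 8.6667, the bound 13/27 is < 1 and informative.)

P[X ≥ 18] ≤ 13/27 ≈ 0.4815.


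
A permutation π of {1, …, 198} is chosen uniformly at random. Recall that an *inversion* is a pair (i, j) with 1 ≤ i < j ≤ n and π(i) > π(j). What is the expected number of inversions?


Write X = Σ X_I over the C(198, 2) = 19503 pairs i < j, with X_I the indicator of one inversion.
There are 19503 indicators.
For each fixed pair i < j, the values π(i) and π(j) are two distinct elements of {1, …, 198} in uniformly random order; by symmetry P[π(i) > π(j)] = 1/2.
By linearity: E[X] = 19503 · (1/2) = C(198, 2) · (1/2) = 19503/2 = 19503/2 ≈ 9751.50000.

E[X] = 19503/2 = 9751.50000.


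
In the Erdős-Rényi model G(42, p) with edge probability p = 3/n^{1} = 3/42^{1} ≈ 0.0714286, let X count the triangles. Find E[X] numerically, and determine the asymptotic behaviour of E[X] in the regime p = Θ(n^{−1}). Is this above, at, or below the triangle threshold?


Number of potential triangles: C(42, 3) = 11480.
Each occurs with probability p³ ≈ (0.0714286)³ ≈ 3.64431487e-04.
By linearity: E[X] = C(42, 3)·p³ ≈ 11480 · 3.64431487e-04 ≈ 4.183673.
Here α = 1, so p = 3/n is exactly at the triangle threshold p ~ 1/n. Asymptotically E[X] → c³/6 = 3³/6 = 9/2 ≈ 4.500000, a bounded constant. In this regime the triangle count is asymptotically Poisson(c³/6).

E[X] ≈ 4.183673; in regime p = Θ(1/n^{1}) E[X] stays bounded (at the triangle threshold p ~ 1/n).


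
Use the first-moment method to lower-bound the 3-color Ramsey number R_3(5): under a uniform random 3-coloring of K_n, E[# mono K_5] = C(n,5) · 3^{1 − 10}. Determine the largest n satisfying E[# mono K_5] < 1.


We need C(n, 5) · 3^{1 − 10} < 1, i.e. C(n, 5) < 3^{10 − 1} = 19683.
Check values of n near the boundary:
  n = 16: C(16, 5) = 4368; 4368 < 19683? YES
  n = 17: C(17, 5) = 6188; 6188 < 19683? YES
  n = 18: C(18, 5) = 8568; 8568 < 19683? YES
  n = 19: C(19, 5) = 11628; 11628 < 19683? YES
  n = 20: C(20, 5) = 15504; 15504 < 19683? YES
  n = 21: C(21, 5) = 20349; 20349 < 19683? NO
  n = 22: C(22, 5) = 26334; 26334 < 19683? NO
The largest n with C(n, 5) < 19683 is n = 20 (where E[X] = 5168/6561 ≈ 0.7876848). Hence R_3(5) > 20, i.e. R_3(5) ≥ 21.

Largest n = 20; hence R_3(5) > 20.


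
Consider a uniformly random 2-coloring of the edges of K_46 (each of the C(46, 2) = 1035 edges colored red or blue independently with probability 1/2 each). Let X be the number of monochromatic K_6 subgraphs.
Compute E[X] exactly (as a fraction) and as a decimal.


Let X = Σ_S X_S over the C(46, 6) = 9366819 subsets S of size 6, where X_S = 1 if the K_6 on S is monochromatic.
For a fixed S, the K_6 on S has C(6, 2) = 15 edges. P[all 15 edges red] = (1/2)^15, and likewise for blue, so P[monochromatic] = 2·(1/2)^15 = 2^{1 − 15} = 1/16384.
By linearity: E[X] = C(46, 6) · 2^{1 − 15} = 9366819 · 1/16384 = 9366819/16384.
Numerically: E[X] ≈ 571.70526.

E[X] = C(46,6)·2^(1−C(6,2)) = 9366819/16384 ≈ 571.70526.


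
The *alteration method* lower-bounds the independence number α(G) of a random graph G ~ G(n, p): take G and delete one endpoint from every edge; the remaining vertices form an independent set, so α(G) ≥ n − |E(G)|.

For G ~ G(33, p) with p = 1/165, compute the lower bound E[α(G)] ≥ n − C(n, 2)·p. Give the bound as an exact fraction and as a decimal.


E[|E(G)|] = C(33, 2)·p = 528 · (1/165) = 16/5.
E[α(G)] ≥ n − E[|E(G)|] = 33 − 16/5 = 149/5.
Numerically: ≈ 29.800.
(This is only a lower bound; the true E[α(G)] may be larger.)

E[α(G)] ≥ 149/5 ≈ 29.800.


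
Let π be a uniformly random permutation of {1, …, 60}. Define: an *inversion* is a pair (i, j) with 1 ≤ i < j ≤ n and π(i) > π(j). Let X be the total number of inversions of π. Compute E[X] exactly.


Write X = Σ X_I over the C(60, 2) = 1770 pairs i < j, with X_I the indicator of one inversion.
There are 1770 indicators.
For each fixed pair i < j, the values π(i) and π(j) are two distinct elements of {1, …, 60} in uniformly random order; by symmetry P[π(i) > π(j)] = 1/2.
By linearity: E[X] = 1770 · (1/2) = C(60, 2) · (1/2) = 1770/2 = 885 ≈ 885.000.

E[X] = 885 = 885.000.


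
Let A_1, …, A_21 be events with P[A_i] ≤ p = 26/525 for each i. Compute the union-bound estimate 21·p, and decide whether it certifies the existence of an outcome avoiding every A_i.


Union bound: P[∪_{i=1}^{21} A_i] ≤ Σ_i P[A_i] ≤ 21·p = 21·(26/525) = 26/25.
Numerically: 26/25 ≈ 1.040.
Is 26/25 < 1? NO.
Since the bound 26/25 is ≥ 1, the union bound is uninformative here; it does NOT by itself certify existence.

21·p = 26/25 ≈ 1.040; existence NOT certified by the union bound.


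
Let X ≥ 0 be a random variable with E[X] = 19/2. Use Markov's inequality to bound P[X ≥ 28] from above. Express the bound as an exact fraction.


μ = E[X] = 19/2, a = 28.
Markov: P[X ≥ 28] ≤ μ/a = (19/2)/28 = 19/56.
Numerically: ≈ 0.339286.
(Since a = 28 > μ = 9.500000, the bound 19/56 is < 1 and informative.)

P[X ≥ 28] ≤ 19/56 ≈ 0.339286.


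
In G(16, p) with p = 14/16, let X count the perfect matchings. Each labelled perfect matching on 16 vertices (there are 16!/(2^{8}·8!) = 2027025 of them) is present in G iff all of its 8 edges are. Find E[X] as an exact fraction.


K_16 has 16!/(2^{8}·8!) = 2027025 labelled perfect matchings.
For each such perfect matching H, let X_H = 1 if all 8 edges of H are present in G. Then P[X_H = 1] = p^{8} = (7/8)^{8} = 5764801/16777216.
Summing the indicators: E[X] = Σ_H E[X_H] = 2027025 · p^{8} = 2027025 · 5764801/16777216 = 11685395747025/16777216.
Numerically: E[X] ≈ 6.97e+05.

E[X] = 2027025 · (7/8)^{8} = 11685395747025/16777216 ≈ 6.97e+05.


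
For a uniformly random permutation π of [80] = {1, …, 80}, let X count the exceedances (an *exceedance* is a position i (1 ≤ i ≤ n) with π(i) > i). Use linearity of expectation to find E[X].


Write X = Σ_{i=1}^{80} X_i, where X_i = 1_{π(i) > i}.
For each fixed i, π(i) is uniform over {1, …, 80} (marginal of a uniform permutation), so P[π(i) > i] = (n − i)/n. Summing: Σ_{i=1}^{80} (n − i)/n = (0 + 1 + … + 79)/80 = 80(80 − 1)/(2·80) = (80 − 1)/2.
Hence E[X] = Σ_{i=1}^{80} (80 − i)/80 = 79/2 ≈ 39.500.

E[X] = 79/2 = 39.500.


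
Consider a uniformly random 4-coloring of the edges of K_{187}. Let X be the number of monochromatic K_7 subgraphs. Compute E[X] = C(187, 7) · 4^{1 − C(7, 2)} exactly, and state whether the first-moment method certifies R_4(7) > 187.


E[X] = C(187, 7) · 4^{1 − 21} = 1416167483302 · 4^{−20} = 1416167483302/1099511627776.
As a reduced fraction: E[X] = 708083741651/549755813888 ≈ 1.287997.
Is E[X] < 1? NO.
Since E[X] ≥ 1, the first-moment bound is inconclusive at n = 187; it does NOT by itself certify R_4(7) > 187.

E[X] = 708083741651/549755813888 ≈ 1.287997; E[X] ≥ 1; first-moment method inconclusive here.


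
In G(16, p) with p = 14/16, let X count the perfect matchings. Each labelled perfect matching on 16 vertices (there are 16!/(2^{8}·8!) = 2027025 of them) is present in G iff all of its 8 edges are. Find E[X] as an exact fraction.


K_16 has 16!/(2^{8}·8!) = 2027025 labelled perfect matchings.
For each such perfect matching H, let X_H = 1 if all 8 edges of H are present in G. Then P[X_H = 1] = p^{8} = (7/8)^{8} = 5764801/16777216.
Summing the indicators: E[X] = Σ_H E[X_H] = 2027025 · p^{8} = 2027025 · 5764801/16777216 = 11685395747025/16777216.
Numerically: E[X] ≈ 696504.

E[X] = 2027025 · (7/8)^{8} = 11685395747025/16777216 ≈ 696504.


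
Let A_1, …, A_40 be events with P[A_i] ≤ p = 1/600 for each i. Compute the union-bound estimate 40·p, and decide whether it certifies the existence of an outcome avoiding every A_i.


Union bound: P[∪_{i=1}^{40} A_i] ≤ Σ_i P[A_i] ≤ 40·p = 40·(1/600) = 1/15.
Numerically: 1/15 ≈ 0.066667.
Is 1/15 < 1? YES.
Since P[∪ A_i] ≤ 1/15 < 1, the complement has P[∩ A_i^c] ≥ 1 − 1/15 = 14/15 > 0, so some outcome avoids every A_i.

40·p = 1/15 ≈ 0.066667; existence CERTIFIED by the union bound.


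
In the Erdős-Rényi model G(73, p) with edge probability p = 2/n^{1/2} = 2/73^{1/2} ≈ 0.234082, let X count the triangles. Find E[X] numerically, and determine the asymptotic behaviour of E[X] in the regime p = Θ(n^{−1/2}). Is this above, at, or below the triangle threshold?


Number of potential triangles: C(73, 3) = 62196.
Each occurs with probability p³ ≈ (0.234082)³ ≈ 1.28264271e-02.
By linearity: E[X] = C(73, 3)·p³ ≈ 62196 · 1.28264271e-02 ≈ 797.752459.
Since α = 1/2 < 1, p = c/n^{1/2} ≫ 1/n is above the triangle threshold p ~ 1/n. Asymptotically E[X] ~ (c³/6)·n^{3(1−α)} = (2³/6)·n^{1.5} → ∞; triangles are abundant w.h.p.

E[X] ≈ 797.752459; in regime p = Θ(1/n^{1/2}) E[X] diverges (above the triangle threshold p ~ 1/n).


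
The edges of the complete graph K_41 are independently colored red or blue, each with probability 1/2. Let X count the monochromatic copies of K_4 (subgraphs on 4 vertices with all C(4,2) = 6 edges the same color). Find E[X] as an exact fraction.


Let X = Σ_S X_S over the C(41, 4) = 101270 subsets S of size 4, where X_S = 1 if the K_4 on S is monochromatic.
For a fixed S, the K_4 on S has C(4, 2) = 6 edges. P[all 6 edges red] = (1/2)^6, and likewise for blue, so P[monochromatic] = 2·(1/2)^6 = 2^{1 − 6} = 1/32.
Summing: E[X] = C(41, 4) · 2^{1 − 6} = 101270 · 1/32 = 50635/16.
Numerically: E[X] ≈ 3164.6875.

E[X] = C(41,4)·2^(1−C(4,2)) = 50635/16 ≈ 3164.6875.


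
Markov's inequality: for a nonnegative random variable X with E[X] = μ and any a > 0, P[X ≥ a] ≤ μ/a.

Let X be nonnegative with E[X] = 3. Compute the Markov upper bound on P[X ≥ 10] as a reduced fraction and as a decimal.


μ = E[X] = 3, a = 10.
Markov: P[X ≥ 10] ≤ μ/a = (3)/10 = 3/10.
Numerically: ≈ 0.30000.
(Since a = 10 > μ = 3.00000, the bound 3/10 is < 1 and informative.)

P[X ≥ 10] ≤ 3/10 ≈ 0.30000.


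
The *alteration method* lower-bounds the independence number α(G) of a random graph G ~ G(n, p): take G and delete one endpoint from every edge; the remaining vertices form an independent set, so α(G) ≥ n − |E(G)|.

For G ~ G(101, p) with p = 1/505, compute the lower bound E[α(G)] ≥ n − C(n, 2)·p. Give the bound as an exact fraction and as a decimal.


E[|E(G)|] = C(101, 2)·p = 5050 · (1/505) = 10.
E[α(G)] ≥ n − E[|E(G)|] = 101 − 10 = 91.
Numerically: ≈ 91.000.
(This is only a lower bound; the true E[α(G)] may be larger.)

E[α(G)] ≥ 91 ≈ 91.000.


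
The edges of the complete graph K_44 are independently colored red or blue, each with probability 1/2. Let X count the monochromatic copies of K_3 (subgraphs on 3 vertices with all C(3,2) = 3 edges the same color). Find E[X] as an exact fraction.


Let X = Σ_S X_S over the C(44, 3) = 13244 subsets S of size 3, where X_S = 1 if the K_3 on S is monochromatic.
For a fixed S, the K_3 on S has C(3, 2) = 3 edges. P[all 3 edges red] = (1/2)^3, and likewise for blue, so P[monochromatic] = 2·(1/2)^3 = 2^{1 − 3} = 1/4.
Summing: E[X] = C(44, 3) · 2^{1 − 3} = 13244 · 1/4 = 3311.
Numerically: E[X] ≈ 3311.00000.

E[X] = C(44,3)·2^(1−C(3,2)) = 3311 ≈ 3311.00000.


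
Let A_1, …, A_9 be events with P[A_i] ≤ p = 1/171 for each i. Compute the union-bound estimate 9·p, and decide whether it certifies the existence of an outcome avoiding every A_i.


Union bound: P[∪_{i=1}^{9} A_i] ≤ Σ_i P[A_i] ≤ 9·p = 9·(1/171) = 1/19.
Numerically: 1/19 ≈ 0.052632.
Is 1/19 < 1? YES.
Since P[∪ A_i] ≤ 1/19 < 1, the complement has P[∩ A_i^c] ≥ 1 − 1/19 = 18/19 > 0, so some outcome avoids every A_i.

9·p = 1/19 ≈ 0.052632; existence CERTIFIED by the union bound.


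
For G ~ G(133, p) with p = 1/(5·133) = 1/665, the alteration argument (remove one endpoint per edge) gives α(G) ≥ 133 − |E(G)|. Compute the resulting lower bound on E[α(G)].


E[|E(G)|] = C(133, 2)·p = 8778 · (1/665) = 66/5.
E[α(G)] ≥ n − E[|E(G)|] = 133 − 66/5 = 599/5.
Numerically: ≈ 119.800.
(This is only a lower bound; the true E[α(G)] may be larger.)

E[α(G)] ≥ 599/5 ≈ 119.800.


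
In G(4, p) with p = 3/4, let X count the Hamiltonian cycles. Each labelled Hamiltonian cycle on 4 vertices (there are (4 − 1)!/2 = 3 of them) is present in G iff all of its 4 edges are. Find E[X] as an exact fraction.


K_4 has (4 − 1)!/2 = 3 labelled Hamiltonian cycles.
For each such Hamiltonian cycle H, let X_H = 1 if all 4 edges of H are present in G. Then P[X_H = 1] = p^{4} = (3/4)^{4} = 81/256.
By linearity: E[X] = Σ_H E[X_H] = 3 · p^{4} = 3 · 81/256 = 243/256.
Numerically: E[X] ≈ 0.9492.

E[X] = 3 · (3/4)^{4} = 243/256 ≈ 0.9492.


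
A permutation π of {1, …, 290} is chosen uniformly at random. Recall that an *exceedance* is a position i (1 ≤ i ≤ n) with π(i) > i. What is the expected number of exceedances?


Write X = Σ_{i=1}^{290} X_i, where X_i = 1_{π(i) > i}.
For each fixed i, π(i) is uniform over {1, …, 290} (marginal of a uniform permutation), so P[π(i) > i] = (n − i)/n. Summing: Σ_{i=1}^{290} (n − i)/n = (0 + 1 + … + 289)/290 = 290(290 − 1)/(2·290) = (290 − 1)/2.
Hence E[X] = Σ_{i=1}^{290} (290 − i)/290 = 289/2 ≈ 144.500000.

E[X] = 289/2 = 144.500000.


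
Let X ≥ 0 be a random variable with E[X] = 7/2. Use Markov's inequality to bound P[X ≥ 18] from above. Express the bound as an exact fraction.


μ = E[X] = 7/2, a = 18.
Markov: P[X ≥ 18] ≤ μ/a = (7/2)/18 = 7/36.
Numerically: ≈ 0.194444.
(Since a = 18 > μ = 3.500000, the bound 7/36 is < 1 and informative.)

P[X ≥ 18] ≤ 7/36 ≈ 0.194444.


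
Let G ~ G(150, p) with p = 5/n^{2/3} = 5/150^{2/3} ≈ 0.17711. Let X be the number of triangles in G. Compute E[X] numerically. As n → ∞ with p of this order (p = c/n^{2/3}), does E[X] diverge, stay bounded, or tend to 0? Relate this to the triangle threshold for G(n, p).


Number of potential triangles: C(150, 3) = 551300.
Each occurs with probability p³ ≈ (0.17711)³ ≈ 5.55555556e-03.
By linearity: E[X] = C(150, 3)·p³ ≈ 551300 · 5.55555556e-03 ≈ 3062.777778.
Since α = 2/3 < 1, p = c/n^{2/3} ≫ 1/n is above the triangle threshold p ~ 1/n. Asymptotically E[X] ~ (c³/6)·n^{3(1−α)} = (5³/6)·n^{1} → ∞; triangles are abundant w.h.p.

E[X] ≈ 3062.777778; in regime p = Θ(1/n^{2/3}) E[X] diverges (above the triangle threshold p ~ 1/n).


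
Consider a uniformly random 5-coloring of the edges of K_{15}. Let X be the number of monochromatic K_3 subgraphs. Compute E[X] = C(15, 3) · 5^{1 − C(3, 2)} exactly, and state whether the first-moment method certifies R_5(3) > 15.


E[X] = C(15, 3) · 5^{1 − 3} = 455 · 5^{−2} = 455/25.
As a reduced fraction: E[X] = 91/5 ≈ 18.2000000.
Is E[X] < 1? NO.
Since E[X] ≥ 1, the first-moment bound is inconclusive at n = 15; it does NOT by itself certify R_5(3) > 15.

E[X] = 91/5 ≈ 18.2000000; E[X] ≥ 1; first-moment method inconclusive here.


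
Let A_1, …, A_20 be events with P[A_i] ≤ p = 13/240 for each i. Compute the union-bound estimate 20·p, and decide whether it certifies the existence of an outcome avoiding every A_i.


Union bound: P[∪_{i=1}^{20} A_i] ≤ Σ_i P[A_i] ≤ 20·p = 20·(13/240) = 13/12.
Numerically: 13/12 ≈ 1.0833333.
Is 13/12 < 1? NO.
Since the bound 13/12 is ≥ 1, the union bound is uninformative here; it does NOT by itself certify existence.

20·p = 13/12 ≈ 1.0833333; existence NOT certified by the union bound.


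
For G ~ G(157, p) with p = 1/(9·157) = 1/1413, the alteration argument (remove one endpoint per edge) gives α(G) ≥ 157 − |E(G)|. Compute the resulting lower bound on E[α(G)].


E[|E(G)|] = C(157, 2)·p = 12246 · (1/1413) = 26/3.
E[α(G)] ≥ n − E[|E(G)|] = 157 − 26/3 = 445/3.
Numerically: ≈ 148.3333.
(This is only a lower bound; the true E[α(G)] may be larger.)

E[α(G)] ≥ 445/3 ≈ 148.3333.


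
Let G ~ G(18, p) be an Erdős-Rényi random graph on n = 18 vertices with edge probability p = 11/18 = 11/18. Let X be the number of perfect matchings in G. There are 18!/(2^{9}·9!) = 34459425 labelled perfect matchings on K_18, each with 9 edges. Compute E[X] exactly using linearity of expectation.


K_18 has 18!/(2^{9}·9!) = 34459425 labelled perfect matchings.
For each such perfect matching H, let X_H = 1 if all 9 edges of H are present in G. Then P[X_H = 1] = p^{9} = (11/18)^{9} = 2357947691/198359290368.
Summing the indicators: E[X] = Σ_H E[X_H] = 34459425 · p^{9} = 34459425 · 2357947691/198359290368 = 1003129896443675/2448880128.
Numerically: E[X] ≈ 4.0963e+05.

E[X] = 34459425 · (11/18)^{9} = 1003129896443675/2448880128 ≈ 4.0963e+05.


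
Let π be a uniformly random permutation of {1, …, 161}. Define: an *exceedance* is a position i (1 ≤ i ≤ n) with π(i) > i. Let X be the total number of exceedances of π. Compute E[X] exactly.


Write X = Σ_{i=1}^{161} X_i, where X_i = 1_{π(i) > i}.
For each fixed i, π(i) is uniform over {1, …, 161} (marginal of a uniform permutation), so P[π(i) > i] = (n − i)/n. Summing: Σ_{i=1}^{161} (n − i)/n = (0 + 1 + … + 160)/161 = 161(161 − 1)/(2·161) = (161 − 1)/2.
Hence E[X] = Σ_{i=1}^{161} (161 − i)/161 = 80 ≈ 80.000000.

E[X] = 80 = 80.000000.


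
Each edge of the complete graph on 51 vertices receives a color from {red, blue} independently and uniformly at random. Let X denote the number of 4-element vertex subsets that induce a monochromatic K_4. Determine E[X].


Let X = Σ_S X_S over the C(51, 4) = 249900 subsets S of size 4, where X_S = 1 if the K_4 on S is monochromatic.
For a fixed S, the K_4 on S has C(4, 2) = 6 edges. P[all 6 edges red] = (1/2)^6, and likewise for blue, so P[monochromatic] = 2·(1/2)^6 = 2^{1 − 6} = 1/32.
By linearity of expectation: E[X] = C(51, 4) · 2^{1 − 6} = 249900 · 1/32 = 62475/8.
Numerically: E[X] ≈ 7809.375.

E[X] = C(51,4)·2^(1−C(4,2)) = 62475/8 ≈ 7809.375.


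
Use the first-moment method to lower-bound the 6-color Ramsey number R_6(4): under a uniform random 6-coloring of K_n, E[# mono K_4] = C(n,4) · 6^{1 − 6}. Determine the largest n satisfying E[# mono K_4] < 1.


We need C(n, 4) · 6^{1 − 6} < 1, i.e. C(n, 4) < 6^{6 − 1} = 7776.
Check values of n near the boundary:
  n = 16: C(16, 4) = 1820; 1820 < 7776? YES
  n = 17: C(17, 4) = 2380; 2380 < 7776? YES
  n = 18: C(18, 4) = 3060; 3060 < 7776? YES
  n = 19: C(19, 4) = 3876; 3876 < 7776? YES
  n = 20: C(20, 4) = 4845; 4845 < 7776? YES
  n = 21: C(21, 4) = 5985; 5985 < 7776? YES
  n = 22: C(22, 4) = 7315; 7315 < 7776? YES
  n = 23: C(23, 4) = 8855; 8855 < 7776? NO
  n = 24: C(24, 4) = 10626; 10626 < 7776? NO
The largest n with C(n, 4) < 7776 is n = 22 (where E[X] = 7315/7776 ≈ 0.940715). Hence R_6(4) > 22, i.e. R_6(4) ≥ 23.

Largest n = 22; hence R_6(4) > 22.


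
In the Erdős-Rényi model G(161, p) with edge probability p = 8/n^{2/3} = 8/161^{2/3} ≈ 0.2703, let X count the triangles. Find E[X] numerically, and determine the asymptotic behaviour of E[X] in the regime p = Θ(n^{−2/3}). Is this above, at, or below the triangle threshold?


Number of potential triangles: C(161, 3) = 682640.
Each occurs with probability p³ ≈ (0.2703)³ ≈ 1.975232e-02.
By linearity: E[X] = C(161, 3)·p³ ≈ 682640 · 1.975232e-02 ≈ 13483.7267.
Since α = 2/3 < 1, p = c/n^{2/3} ≫ 1/n is above the triangle threshold p ~ 1/n. Asymptotically E[X] ~ (c³/6)·n^{3(1−α)} = (8³/6)·n^{1} → ∞; triangles are abundant w.h.p.

E[X] ≈ 13483.7267; in regime p = Θ(1/n^{2/3}) E[X] diverges (above the triangle threshold p ~ 1/n).


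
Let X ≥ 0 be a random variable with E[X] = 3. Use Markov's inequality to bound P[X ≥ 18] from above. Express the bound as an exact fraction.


μ = E[X] = 3, a = 18.
Markov: P[X ≥ 18] ≤ μ/a = (3)/18 = 1/6.
Numerically: ≈ 0.1667.
(Since a = 18 > μ = 3.0000, the bound 1/6 is < 1 and informative.)

P[X ≥ 18] ≤ 1/6 ≈ 0.1667.


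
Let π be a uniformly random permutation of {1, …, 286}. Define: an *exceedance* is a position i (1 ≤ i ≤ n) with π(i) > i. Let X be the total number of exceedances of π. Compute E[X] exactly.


Write X = Σ_{i=1}^{286} X_i, where X_i = 1_{π(i) > i}.
For each fixed i, π(i) is uniform over {1, …, 286} (marginal of a uniform permutation), so P[π(i) > i] = (n − i)/n. Summing: Σ_{i=1}^{286} (n − i)/n = (0 + 1 + … + 285)/286 = 286(286 − 1)/(2·286) = (286 − 1)/2.
Hence E[X] = Σ_{i=1}^{286} (286 − i)/286 = 285/2 ≈ 142.5000.

E[X] = 285/2 = 142.5000.


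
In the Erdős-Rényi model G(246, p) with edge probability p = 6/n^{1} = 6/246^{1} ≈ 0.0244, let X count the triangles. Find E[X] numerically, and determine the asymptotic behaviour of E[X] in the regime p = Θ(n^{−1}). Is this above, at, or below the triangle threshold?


Number of potential triangles: C(246, 3) = 2450980.
Each occurs with probability p³ ≈ (0.0244)³ ≈ 1.45094e-05.
By linearity: E[X] = C(246, 3)·p³ ≈ 2450980 · 1.45094e-05 ≈ 35.562.
Here α = 1, so p = 6/n is exactly at the triangle threshold p ~ 1/n. Asymptotically E[X] → c³/6 = 6³/6 = 36 ≈ 36.000, a bounded constant. In this regime the triangle count is asymptotically Poisson(c³/6).

E[X] ≈ 35.562; in regime p = Θ(1/n^{1}) E[X] stays bounded (at the triangle threshold p ~ 1/n).


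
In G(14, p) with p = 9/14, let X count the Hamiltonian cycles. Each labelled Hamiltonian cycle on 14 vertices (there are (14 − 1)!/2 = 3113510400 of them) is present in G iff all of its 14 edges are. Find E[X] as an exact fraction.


K_14 has (14 − 1)!/2 = 3113510400 labelled Hamiltonian cycles.
For each such Hamiltonian cycle H, let X_H = 1 if all 14 edges of H are present in G. Then P[X_H = 1] = p^{14} = (9/14)^{14} = 22876792454961/11112006825558016.
Summing the indicators: E[X] = Σ_H E[X_H] = 3113510400 · p^{14} = 3113510400 · 22876792454961/11112006825558016 = 19873641525435994725/3100448333024.
Numerically: E[X] ≈ 6.40993e+06.

E[X] = 3113510400 · (9/14)^{14} = 19873641525435994725/3100448333024 ≈ 6.40993e+06.


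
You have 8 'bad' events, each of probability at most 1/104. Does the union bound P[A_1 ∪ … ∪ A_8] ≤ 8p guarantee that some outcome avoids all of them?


Union bound: P[∪_{i=1}^{8} A_i] ≤ Σ_i P[A_i] ≤ 8·p = 8·(1/104) = 1/13.
Numerically: 1/13 ≈ 0.076923.
Is 1/13 < 1? YES.
Since P[∪ A_i] ≤ 1/13 < 1, the complement has P[∩ A_i^c] ≥ 1 − 1/13 = 12/13 > 0, so some outcome avoids every A_i.

8·p = 1/13 ≈ 0.076923; existence CERTIFIED by the union bound.


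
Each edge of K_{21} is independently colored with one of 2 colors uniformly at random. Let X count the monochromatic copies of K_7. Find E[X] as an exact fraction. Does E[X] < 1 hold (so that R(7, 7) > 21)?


E[X] = C(21, 7) · 2^{1 − 21} = 116280 · 2^{−20} = 116280/1048576.
As a reduced fraction: E[X] = 14535/131072 ≈ 0.1109.
Is E[X] < 1? YES.
Since E[X] < 1, there exists a 2-coloring of K_{21} with no monochromatic K_7; hence R(7, 7) > 21.

E[X] = 14535/131072 ≈ 0.1109; E[X] < 1, so R(7, 7) > 21.


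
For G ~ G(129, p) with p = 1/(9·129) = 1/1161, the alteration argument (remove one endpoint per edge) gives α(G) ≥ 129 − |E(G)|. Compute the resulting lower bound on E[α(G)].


E[|E(G)|] = C(129, 2)·p = 8256 · (1/1161) = 64/9.
E[α(G)] ≥ n − E[|E(G)|] = 129 − 64/9 = 1097/9.
Numerically: ≈ 121.88889.
(This is only a lower bound; the true E[α(G)] may be larger.)

E[α(G)] ≥ 1097/9 ≈ 121.88889.


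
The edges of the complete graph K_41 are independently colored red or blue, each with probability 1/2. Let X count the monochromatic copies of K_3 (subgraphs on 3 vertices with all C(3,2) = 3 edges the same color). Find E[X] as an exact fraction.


Let X = Σ_S X_S over the C(41, 3) = 10660 subsets S of size 3, where X_S = 1 if the K_3 on S is monochromatic.
For a fixed S, the K_3 on S has C(3, 2) = 3 edges. P[all 3 edges red] = (1/2)^3, and likewise for blue, so P[monochromatic] = 2·(1/2)^3 = 2^{1 − 3} = 1/4.
Summing: E[X] = C(41, 3) · 2^{1 − 3} = 10660 · 1/4 = 2665.
Numerically: E[X] ≈ 2665.0000.

E[X] = C(41,3)·2^(1−C(3,2)) = 2665 ≈ 2665.0000.


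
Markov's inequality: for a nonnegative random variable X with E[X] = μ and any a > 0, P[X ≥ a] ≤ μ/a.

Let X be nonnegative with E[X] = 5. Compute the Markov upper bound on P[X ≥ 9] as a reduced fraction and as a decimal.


μ = E[X] = 5, a = 9.
Markov: P[X ≥ 9] ≤ μ/a = (5)/9 = 5/9.
Numerically: ≈ 0.556.
(Since a = 9 > μ = 5.000, the bound 5/9 is < 1 and informative.)

P[X ≥ 9] ≤ 5/9 ≈ 0.556.


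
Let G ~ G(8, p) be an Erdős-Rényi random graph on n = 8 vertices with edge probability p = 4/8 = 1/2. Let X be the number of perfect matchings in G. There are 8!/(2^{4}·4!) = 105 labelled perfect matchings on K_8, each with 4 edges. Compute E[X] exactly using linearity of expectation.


K_8 has 8!/(2^{4}·4!) = 105 labelled perfect matchings.
For each such perfect matching H, let X_H = 1 if all 4 edges of H are present in G. Then P[X_H = 1] = p^{4} = (1/2)^{4} = 1/16.
By linearity: E[X] = Σ_H E[X_H] = 105 · p^{4} = 105 · 1/16 = 105/16.
Numerically: E[X] ≈ 6.562.

E[X] = 105 · (1/2)^{4} = 105/16 ≈ 6.562.


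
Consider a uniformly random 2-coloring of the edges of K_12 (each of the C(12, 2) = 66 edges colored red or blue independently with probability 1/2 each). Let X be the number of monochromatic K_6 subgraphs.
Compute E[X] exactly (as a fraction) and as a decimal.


Let X = Σ_S X_S over the C(12, 6) = 924 subsets S of size 6, where X_S = 1 if the K_6 on S is monochromatic.
For a fixed S, the K_6 on S has C(6, 2) = 15 edges. P[all 15 edges red] = (1/2)^15, and likewise for blue, so P[monochromatic] = 2·(1/2)^15 = 2^{1 − 15} = 1/16384.
Summing: E[X] = C(12, 6) · 2^{1 − 15} = 924 · 1/16384 = 231/4096.
Numerically: E[X] ≈ 0.056396.

E[X] = C(12,6)·2^(1−C(6,2)) = 231/4096 ≈ 0.056396.


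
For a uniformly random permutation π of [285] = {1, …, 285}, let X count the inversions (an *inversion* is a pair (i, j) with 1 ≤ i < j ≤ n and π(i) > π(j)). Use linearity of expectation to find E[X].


Write X = Σ X_I over the C(285, 2) = 40470 pairs i < j, with X_I the indicator of one inversion.
There are 40470 indicators.
For each fixed pair i < j, the values π(i) and π(j) are two distinct elements of {1, …, 285} in uniformly random order; by symmetry P[π(i) > π(j)] = 1/2.
By linearity: E[X] = 40470 · (1/2) = C(285, 2) · (1/2) = 40470/2 = 20235 ≈ 20235.00000.

E[X] = 20235 = 20235.00000.


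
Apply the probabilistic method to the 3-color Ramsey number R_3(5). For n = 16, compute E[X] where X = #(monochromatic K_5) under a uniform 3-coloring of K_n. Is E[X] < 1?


E[X] = C(16, 5) · 3^{1 − 10} = 4368 · 3^{−9} = 4368/19683.
As a reduced fraction: E[X] = 1456/6561 ≈ 0.222.
Is E[X] < 1? YES.
Since E[X] < 1, there exists a 3-coloring of K_{16} with no monochromatic K_5; hence R_3(5) > 16.

E[X] = 1456/6561 ≈ 0.222; E[X] < 1, so R_3(5) > 16.


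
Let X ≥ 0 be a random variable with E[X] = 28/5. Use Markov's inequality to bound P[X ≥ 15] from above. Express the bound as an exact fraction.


μ = E[X] = 28/5, a = 15.
Markov: P[X ≥ 15] ≤ μ/a = (28/5)/15 = 28/75.
Numerically: ≈ 0.37333.
(Since a = 15 > μ = 5.60000, the bound 28/75 is < 1 and informative.)

P[X ≥ 15] ≤ 28/75 ≈ 0.37333.


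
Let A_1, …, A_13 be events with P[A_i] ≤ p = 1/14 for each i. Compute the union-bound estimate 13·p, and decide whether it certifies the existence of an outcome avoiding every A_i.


Union bound: P[∪_{i=1}^{13} A_i] ≤ Σ_i P[A_i] ≤ 13·p = 13·(1/14) = 13/14.
Numerically: 13/14 ≈ 0.9285714.
Is 13/14 < 1? YES.
Since P[∪ A_i] ≤ 13/14 < 1, the complement has P[∩ A_i^c] ≥ 1 − 13/14 = 1/14 > 0, so some outcome avoids every A_i.

13·p = 13/14 ≈ 0.9285714; existence CERTIFIED by the union bound.


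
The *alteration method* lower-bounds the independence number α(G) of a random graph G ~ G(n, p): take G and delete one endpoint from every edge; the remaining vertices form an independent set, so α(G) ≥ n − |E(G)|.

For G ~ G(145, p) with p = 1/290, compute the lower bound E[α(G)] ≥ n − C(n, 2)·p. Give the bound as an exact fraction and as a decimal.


E[|E(G)|] = C(145, 2)·p = 10440 · (1/290) = 36.
E[α(G)] ≥ n − E[|E(G)|] = 145 − 36 = 109.
Numerically: ≈ 109.00000.
(This is only a lower bound; the true E[α(G)] may be larger.)

E[α(G)] ≥ 109 ≈ 109.00000.


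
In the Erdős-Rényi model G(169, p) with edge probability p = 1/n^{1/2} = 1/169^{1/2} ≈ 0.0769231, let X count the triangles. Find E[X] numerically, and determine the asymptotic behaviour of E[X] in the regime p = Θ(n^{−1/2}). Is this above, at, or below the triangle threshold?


Number of potential triangles: C(169, 3) = 790244.
Each occurs with probability p³ ≈ (0.0769231)³ ≈ 4.55166136e-04.
By linearity: E[X] = C(169, 3)·p³ ≈ 790244 · 4.55166136e-04 ≈ 359.692308.
Since α = 1/2 < 1, p = c/n^{1/2} ≫ 1/n is above the triangle threshold p ~ 1/n. Asymptotically E[X] ~ (c³/6)·n^{3(1−α)} = (1³/6)·n^{1.5} → ∞; triangles are abundant w.h.p.

E[X] ≈ 359.692308; in regime p = Θ(1/n^{1/2}) E[X] diverges (above the triangle threshold p ~ 1/n).


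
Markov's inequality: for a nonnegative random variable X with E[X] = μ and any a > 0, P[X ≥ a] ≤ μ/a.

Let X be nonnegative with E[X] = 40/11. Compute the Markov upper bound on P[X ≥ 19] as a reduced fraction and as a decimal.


μ = E[X] = 40/11, a = 19.
Markov: P[X ≥ 19] ≤ μ/a = (40/11)/19 = 40/209.
Numerically: ≈ 0.191.
(Since a = 19 > μ = 3.636, the bound 40/209 is < 1 and informative.)

P[X ≥ 19] ≤ 40/209 ≈ 0.191.


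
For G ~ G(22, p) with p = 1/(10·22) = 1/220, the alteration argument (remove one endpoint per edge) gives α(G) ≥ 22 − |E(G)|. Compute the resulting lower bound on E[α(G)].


E[|E(G)|] = C(22, 2)·p = 231 · (1/220) = 21/20.
E[α(G)] ≥ n − E[|E(G)|] = 22 − 21/20 = 419/20.
Numerically: ≈ 20.9500.
(This is only a lower bound; the true E[α(G)] may be larger.)

E[α(G)] ≥ 419/20 ≈ 20.9500.


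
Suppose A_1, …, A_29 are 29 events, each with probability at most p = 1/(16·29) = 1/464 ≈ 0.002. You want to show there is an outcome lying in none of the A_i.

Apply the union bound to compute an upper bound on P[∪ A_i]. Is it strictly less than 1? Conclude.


Union bound: P[∪_{i=1}^{29} A_i] ≤ Σ_i P[A_i] ≤ 29·p = 29·(1/464) = 1/16.
Numerically: 1/16 ≈ 0.062.
Is 1/16 < 1? YES.
Since P[∪ A_i] ≤ 1/16 < 1, the complement has P[∩ A_i^c] ≥ 1 − 1/16 = 15/16 > 0, so some outcome avoids every A_i.

29·p = 1/16 ≈ 0.062; existence CERTIFIED by the union bound.


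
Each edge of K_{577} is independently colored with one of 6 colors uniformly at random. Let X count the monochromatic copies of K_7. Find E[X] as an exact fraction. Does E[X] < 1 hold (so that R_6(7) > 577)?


E[X] = C(577, 7) · 6^{1 − 21} = 4073186129881440 · 6^{−20} = 4073186129881440/3656158440062976.
As a reduced fraction: E[X] = 42429022186265/38084983750656 ≈ 1.11406.
Is E[X] < 1? NO.
Since E[X] ≥ 1, the first-moment bound is inconclusive at n = 577; it does NOT by itself certify R_6(7) > 577.

E[X] = 42429022186265/38084983750656 ≈ 1.11406; E[X] ≥ 1; first-moment method inconclusive here.


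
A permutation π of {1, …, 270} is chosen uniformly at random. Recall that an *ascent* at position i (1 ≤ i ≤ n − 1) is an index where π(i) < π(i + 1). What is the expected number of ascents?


Write X = Σ X_I over i = 1, …, 269, with X_I the indicator of one ascent.
There are 269 indicators.
For each fixed i, the pair (π(i), π(i+1)) is a uniformly random ordered pair of distinct values from {1, …, 270}; by symmetry P[π(i) < π(i+1)] = 1/2.
By linearity: E[X] = 269 · (1/2) = (270 − 1) · (1/2) = 269/2 ≈ 134.500000.

E[X] = 269/2 = 134.500000.


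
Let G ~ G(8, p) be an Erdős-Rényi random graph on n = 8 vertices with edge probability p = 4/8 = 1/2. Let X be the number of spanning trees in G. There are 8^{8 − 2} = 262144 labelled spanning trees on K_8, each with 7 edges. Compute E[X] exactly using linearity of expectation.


K_8 has 8^{8 − 2} = 262144 labelled spanning trees.
For each such spanning tree H, let X_H = 1 if all 7 edges of H are present in G. Then P[X_H = 1] = p^{7} = (1/2)^{7} = 1/128.
Summing the indicators: E[X] = Σ_H E[X_H] = 262144 · p^{7} = 262144 · 1/128 = 2048.
Numerically: E[X] ≈ 2048.

E[X] = 262144 · (1/2)^{7} = 2048 ≈ 2048.
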